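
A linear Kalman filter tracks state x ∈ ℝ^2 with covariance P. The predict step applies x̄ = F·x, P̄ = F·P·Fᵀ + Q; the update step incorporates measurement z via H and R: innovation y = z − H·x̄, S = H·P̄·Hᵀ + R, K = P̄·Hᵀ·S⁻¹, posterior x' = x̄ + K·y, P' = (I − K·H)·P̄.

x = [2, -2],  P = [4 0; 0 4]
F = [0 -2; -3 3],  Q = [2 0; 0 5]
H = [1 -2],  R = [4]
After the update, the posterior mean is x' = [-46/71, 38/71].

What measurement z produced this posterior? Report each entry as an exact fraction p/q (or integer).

x̄ = F·x = [4, -12]
P̄ = F·P·Fᵀ + Q = [18 -24; -24 77]
S = H·P̄·Hᵀ + R = [426]
K = P̄·Hᵀ·S⁻¹ = [11/71; -89/213]
x' − x̄ = [-330/71, 890/71] = K·y
y = (KᵀK)⁻¹·Kᵀ·(x' − x̄) = [-30]
z = y + H·x̄ = [-30] + [28] = [-2]

z = [-2]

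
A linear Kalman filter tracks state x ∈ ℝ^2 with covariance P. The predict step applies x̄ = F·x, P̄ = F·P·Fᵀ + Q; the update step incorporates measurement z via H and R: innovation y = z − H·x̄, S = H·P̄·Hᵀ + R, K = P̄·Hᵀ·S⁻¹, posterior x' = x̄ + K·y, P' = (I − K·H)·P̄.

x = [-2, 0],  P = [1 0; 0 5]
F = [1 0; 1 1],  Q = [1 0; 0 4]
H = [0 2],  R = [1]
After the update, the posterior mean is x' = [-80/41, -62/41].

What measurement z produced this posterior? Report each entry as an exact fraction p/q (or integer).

z = [-3]

x̄ = F·x = [-2, -2]
P̄ = F·P·Fᵀ + Q = [2 1; 1 10]
S = H·P̄·Hᵀ + R = [41]
K = P̄·Hᵀ·S⁻¹ = [2/41; 20/41]
x' − x̄ = [2/41, 20/41] = K·y
y = (KᵀK)⁻¹·Kᵀ·(x' − x̄) = [1]
z = y + H·x̄ = [1] + [-4] = [-3]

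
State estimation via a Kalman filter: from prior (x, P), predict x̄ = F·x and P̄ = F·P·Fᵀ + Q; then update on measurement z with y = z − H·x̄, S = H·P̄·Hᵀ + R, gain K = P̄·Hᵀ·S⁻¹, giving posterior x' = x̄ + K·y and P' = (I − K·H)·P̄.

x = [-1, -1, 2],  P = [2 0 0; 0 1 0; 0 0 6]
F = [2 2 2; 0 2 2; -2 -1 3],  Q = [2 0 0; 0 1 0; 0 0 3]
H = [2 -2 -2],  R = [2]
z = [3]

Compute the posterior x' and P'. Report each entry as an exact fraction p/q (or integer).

x' = [-400/187, -501/187, -167/187]
P' = [6594/187 4116/187 2494/187; 4116/187 2973/187 1178/187; 2494/187 1178/187 1390/187]

x̄ = F·x = [0, 2, 9]
P̄ = F·P·Fᵀ + Q = [38 28 26; 28 29 34; 26 34 66]
y = z − H·x̄ = [25]
S = H·P̄·Hᵀ + R = [374]
K = P̄·Hᵀ·S⁻¹ = [-16/187; -35/187; -74/187]
x' = x̄ + K·y = [-400/187, -501/187, -167/187]
P' = (I − K·H)·P̄ = [6594/187 4116/187 2494/187; 4116/187 2973/187 1178/187; 2494/187 1178/187 1390/187]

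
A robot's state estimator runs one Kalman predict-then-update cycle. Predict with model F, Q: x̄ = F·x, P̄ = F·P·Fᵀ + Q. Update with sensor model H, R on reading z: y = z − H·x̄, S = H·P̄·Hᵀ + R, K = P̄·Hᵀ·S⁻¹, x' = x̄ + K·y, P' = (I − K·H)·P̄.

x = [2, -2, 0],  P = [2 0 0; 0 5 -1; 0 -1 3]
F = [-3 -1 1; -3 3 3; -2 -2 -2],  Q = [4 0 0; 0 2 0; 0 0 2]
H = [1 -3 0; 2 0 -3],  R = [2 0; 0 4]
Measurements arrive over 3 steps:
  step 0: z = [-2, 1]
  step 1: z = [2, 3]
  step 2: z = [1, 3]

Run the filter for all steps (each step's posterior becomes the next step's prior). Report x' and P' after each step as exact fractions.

step 0: x̄ = F·x = [-4, -12, 0]
step 0: P̄ = F·P·Fᵀ + Q = [32 12 16; 12 74 -24; 16 -24 34]
step 0: y = z − H·x̄ = [-34, 9]
step 0: S = H·P̄·Hᵀ + R = [628 -272; -272 246]
step 0: K = P̄·Hᵀ·S⁻¹ = [421/10063 1120/10063; -6387/20126 396/10063; 326/10063 -2503/10063]
step 0: x' = x̄ + K·y = [-1534/347, -297/347, -1159/347]
step 0: P' = (I − K·H)·P̄ = [305780/10063 101646/10063 202360/10063; 101646/10063 36011/10063 67236/10063; 202360/10063 67236/10063 138244/10063]
step 1: x̄ = F·x = [3740/347, 234/347, 5980/347]
step 1: P̄ = F·P·Fᵀ + Q = [2227771/10063 20523/10063 3252822/10063; 20523/10063 78581/10063 -17682/10063; 3252822/10063 -17682/10063 4910202/10063]
step 1: y = z − H·x̄ = [-2344/347, 11501/347]
step 1: S = H·P̄·Hᵀ + R = [2831988/10063 -5585200/10063; -5585200/10063 14109290/10063]
step 1: K = P̄·Hᵀ·S⁻¹ = [4698803/43540102 -36260878/108850255; -6238395/21770051 -11621526/108850255; 1752441/21770051 -59985339/108850255]
step 1: x' = x̄ + K·y = [-107986714/108850255, -101078448/108850255, -171485497/108850255]
step 1: P' = (I − K·H)·P̄ = [2460336886/108850255 812280957/108850255 1688572428/108850255; 812280957/108850255 291554969/108850255 557016006/108850255; 1688572428/108850255 557016006/108850255 1205695404/108850255]
step 2: x̄ = F·x = [253553093/108850255, -493731693/108850255, 761101318/108850255]
step 2: P̄ = F·P·Fᵀ + Q = [17703902529/108850255 -251101599/108850255 26186277814/108850255; -251101599/108850255 846913019/108850255 -905672994/108850255; 26186277814/108850255 -905672994/108850255 40511004674/108850255]
step 2: y = z − H·x̄ = [-1625897917/108850255, 2102748533/108850255]
step 2: S = H·P̄·Hᵀ + R = [27050429804/108850255 -49795475736/108850255; -49795475736/108850255 121614719434/108850255]
step 2: K = P̄·Hᵀ·S⁻¹ = [220353419493/1860677835362 -284988359370/930338917681; -263252842692/930338917681 -90846496812/930338917681; 81750385787/930338917681 -495596807173/930338917681]
step 2: x' = x̄ + K·y = [-9967907330117/1860677835362, -2042649309483/930338917681, -4289848147566/930338917681]
step 2: P' = (I − K·H)·P̄ = [19655758812762/930338917681 6478468464423/930338917681 13483823687668/930338917681; 6478468464423/930338917681 2334991383269/930338917681 4440107638698/930338917681; 13483823687668/930338917681 4440107638698/930338917681 9650011534676/930338917681]

step 0: x' = [-1534/347, -297/347, -1159/347], P' = [305780/10063 101646/10063 202360/10063; 101646/10063 36011/10063 67236/10063; 202360/10063 67236/10063 138244/10063]
step 1: x' = [-107986714/108850255, -101078448/108850255, -171485497/108850255], P' = [2460336886/108850255 812280957/108850255 1688572428/108850255; 812280957/108850255 291554969/108850255 557016006/108850255; 1688572428/108850255 557016006/108850255 1205695404/108850255]
step 2: x' = [-9967907330117/1860677835362, -2042649309483/930338917681, -4289848147566/930338917681], P' = [19655758812762/930338917681 6478468464423/930338917681 13483823687668/930338917681; 6478468464423/930338917681 2334991383269/930338917681 4440107638698/930338917681; 13483823687668/930338917681 4440107638698/930338917681 9650011534676/930338917681]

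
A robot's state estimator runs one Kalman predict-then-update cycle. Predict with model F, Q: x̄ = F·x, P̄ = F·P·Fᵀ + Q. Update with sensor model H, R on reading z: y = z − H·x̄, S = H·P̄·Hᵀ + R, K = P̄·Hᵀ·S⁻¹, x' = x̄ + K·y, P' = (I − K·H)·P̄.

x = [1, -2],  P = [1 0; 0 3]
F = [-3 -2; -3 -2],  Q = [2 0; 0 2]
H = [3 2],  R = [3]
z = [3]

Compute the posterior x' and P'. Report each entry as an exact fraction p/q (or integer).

x̄ = F·x = [1, 1]
P̄ = F·P·Fᵀ + Q = [23 21; 21 23]
y = z − H·x̄ = [-2]
S = H·P̄·Hᵀ + R = [554]
K = P̄·Hᵀ·S⁻¹ = [111/554; 109/554]
x' = x̄ + K·y = [166/277, 168/277]
P' = (I − K·H)·P̄ = [421/554 -465/554; -465/554 861/554]

x' = [166/277, 168/277]
P' = [421/554 -465/554; -465/554 861/554]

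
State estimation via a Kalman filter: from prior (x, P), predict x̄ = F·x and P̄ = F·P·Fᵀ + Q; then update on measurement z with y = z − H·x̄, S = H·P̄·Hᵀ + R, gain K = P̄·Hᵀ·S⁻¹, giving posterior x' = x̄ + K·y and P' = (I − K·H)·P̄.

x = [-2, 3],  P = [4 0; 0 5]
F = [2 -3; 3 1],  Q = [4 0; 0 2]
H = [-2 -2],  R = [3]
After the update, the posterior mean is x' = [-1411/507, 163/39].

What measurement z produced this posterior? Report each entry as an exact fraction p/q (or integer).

z = [-3]

x̄ = F·x = [-13, -3]
P̄ = F·P·Fᵀ + Q = [65 9; 9 43]
S = H·P̄·Hᵀ + R = [507]
K = P̄·Hᵀ·S⁻¹ = [-148/507; -8/39]
x' − x̄ = [5180/507, 280/39] = K·y
y = (KᵀK)⁻¹·Kᵀ·(x' − x̄) = [-35]
z = y + H·x̄ = [-35] + [32] = [-3]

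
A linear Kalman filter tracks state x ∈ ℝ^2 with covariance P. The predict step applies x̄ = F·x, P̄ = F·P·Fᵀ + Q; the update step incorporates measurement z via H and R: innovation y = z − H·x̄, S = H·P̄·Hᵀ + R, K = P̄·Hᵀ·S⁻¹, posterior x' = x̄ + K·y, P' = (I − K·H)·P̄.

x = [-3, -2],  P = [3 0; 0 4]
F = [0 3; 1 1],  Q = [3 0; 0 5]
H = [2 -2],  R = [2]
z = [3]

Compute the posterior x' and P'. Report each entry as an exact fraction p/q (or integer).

x̄ = F·x = [-6, -5]
P̄ = F·P·Fᵀ + Q = [39 12; 12 12]
y = z − H·x̄ = [5]
S = H·P̄·Hᵀ + R = [110]
K = P̄·Hᵀ·S⁻¹ = [27/55; 0]
x' = x̄ + K·y = [-39/11, -5]
P' = (I − K·H)·P̄ = [687/55 12; 12 12]

x' = [-39/11, -5]
P' = [687/55 12; 12 12]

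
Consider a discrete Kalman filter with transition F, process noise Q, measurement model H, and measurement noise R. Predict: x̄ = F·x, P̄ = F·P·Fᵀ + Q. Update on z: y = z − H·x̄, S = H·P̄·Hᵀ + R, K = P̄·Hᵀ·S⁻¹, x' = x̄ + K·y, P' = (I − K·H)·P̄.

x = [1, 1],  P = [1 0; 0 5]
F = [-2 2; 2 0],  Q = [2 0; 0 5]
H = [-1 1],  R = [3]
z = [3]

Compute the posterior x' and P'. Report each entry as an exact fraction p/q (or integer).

x' = [-15/23, 105/46]
P' = [148/23 103/23; 103/23 245/46]

x̄ = F·x = [0, 2]
P̄ = F·P·Fᵀ + Q = [26 -4; -4 9]
y = z − H·x̄ = [1]
S = H·P̄·Hᵀ + R = [46]
K = P̄·Hᵀ·S⁻¹ = [-15/23; 13/46]
x' = x̄ + K·y = [-15/23, 105/46]
P' = (I − K·H)·P̄ = [148/23 103/23; 103/23 245/46]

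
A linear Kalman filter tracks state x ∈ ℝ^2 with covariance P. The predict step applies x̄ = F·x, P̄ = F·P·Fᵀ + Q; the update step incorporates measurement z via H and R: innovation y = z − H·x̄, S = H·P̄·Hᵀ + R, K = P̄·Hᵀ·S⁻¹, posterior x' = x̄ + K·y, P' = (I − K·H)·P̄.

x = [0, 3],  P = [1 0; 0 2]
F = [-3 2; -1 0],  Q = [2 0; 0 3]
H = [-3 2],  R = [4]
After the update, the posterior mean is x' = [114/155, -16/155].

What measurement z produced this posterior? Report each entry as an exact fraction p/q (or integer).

x̄ = F·x = [6, 0]
P̄ = F·P·Fᵀ + Q = [19 3; 3 4]
S = H·P̄·Hᵀ + R = [155]
K = P̄·Hᵀ·S⁻¹ = [-51/155; -1/155]
x' − x̄ = [-816/155, -16/155] = K·y
y = (KᵀK)⁻¹·Kᵀ·(x' − x̄) = [16]
z = y + H·x̄ = [16] + [-18] = [-2]

z = [-2]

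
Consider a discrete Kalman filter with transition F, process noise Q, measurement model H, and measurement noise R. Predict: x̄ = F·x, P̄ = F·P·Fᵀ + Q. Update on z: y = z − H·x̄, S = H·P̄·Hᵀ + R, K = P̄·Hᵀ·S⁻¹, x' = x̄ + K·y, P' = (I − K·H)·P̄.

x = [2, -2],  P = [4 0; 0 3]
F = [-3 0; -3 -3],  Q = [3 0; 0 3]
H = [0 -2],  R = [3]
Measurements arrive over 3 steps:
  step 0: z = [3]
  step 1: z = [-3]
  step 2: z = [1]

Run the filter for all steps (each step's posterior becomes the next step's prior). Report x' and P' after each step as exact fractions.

step 0: x' = [-606/89, -132/89], P' = [1743/89 36/89; 36/89 66/89]
step 1: x' = [-28872/23017, 36606/23017], P' = [285510/23017 16011/23017; 16011/23017 17196/23017]
step 2: x' = [17386794/4131821, -2077604/4131821], P' = [47077449/4131821 2713689/4131821; 2713689/4131821 3081603/4131821]

step 0: x̄ = F·x = [-6, 0]
step 0: P̄ = F·P·Fᵀ + Q = [39 36; 36 66]
step 0: y = z − H·x̄ = [3]
step 0: S = H·P̄·Hᵀ + R = [267]
step 0: K = P̄·Hᵀ·S⁻¹ = [-24/89; -44/89]
step 0: x' = x̄ + K·y = [-606/89, -132/89]
step 0: P' = (I − K·H)·P̄ = [1743/89 36/89; 36/89 66/89]
step 1: x̄ = F·x = [1818/89, 2214/89]
step 1: P̄ = F·P·Fᵀ + Q = [15954/89 16011/89; 16011/89 17196/89]
step 1: y = z − H·x̄ = [4161/89]
step 1: S = H·P̄·Hᵀ + R = [69051/89]
step 1: K = P̄·Hᵀ·S⁻¹ = [-10674/23017; -11464/23017]
step 1: x' = x̄ + K·y = [-28872/23017, 36606/23017]
step 1: P' = (I − K·H)·P̄ = [285510/23017 16011/23017; 16011/23017 17196/23017]
step 2: x̄ = F·x = [86616/23017, -23202/23017]
step 2: P̄ = F·P·Fᵀ + Q = [2638641/23017 2713689/23017; 2713689/23017 3081603/23017]
step 2: y = z − H·x̄ = [-23387/23017]
step 2: S = H·P̄·Hᵀ + R = [12395463/23017]
step 2: K = P̄·Hᵀ·S⁻¹ = [-1809126/4131821; -2054402/4131821]
step 2: x' = x̄ + K·y = [17386794/4131821, -2077604/4131821]
step 2: P' = (I − K·H)·P̄ = [47077449/4131821 2713689/4131821; 2713689/4131821 3081603/4131821]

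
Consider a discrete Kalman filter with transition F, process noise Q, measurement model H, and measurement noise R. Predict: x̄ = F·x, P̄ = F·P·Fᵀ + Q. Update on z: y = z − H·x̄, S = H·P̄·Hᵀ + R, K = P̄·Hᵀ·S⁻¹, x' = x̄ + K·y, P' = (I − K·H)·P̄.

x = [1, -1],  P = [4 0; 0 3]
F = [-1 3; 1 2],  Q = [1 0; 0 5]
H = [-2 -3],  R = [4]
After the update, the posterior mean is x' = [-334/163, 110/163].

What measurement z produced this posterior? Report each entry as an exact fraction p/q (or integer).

z = [2]

x̄ = F·x = [-4, -1]
P̄ = F·P·Fᵀ + Q = [32 14; 14 21]
S = H·P̄·Hᵀ + R = [489]
K = P̄·Hᵀ·S⁻¹ = [-106/489; -91/489]
x' − x̄ = [318/163, 273/163] = K·y
y = (KᵀK)⁻¹·Kᵀ·(x' − x̄) = [-9]
z = y + H·x̄ = [-9] + [11] = [2]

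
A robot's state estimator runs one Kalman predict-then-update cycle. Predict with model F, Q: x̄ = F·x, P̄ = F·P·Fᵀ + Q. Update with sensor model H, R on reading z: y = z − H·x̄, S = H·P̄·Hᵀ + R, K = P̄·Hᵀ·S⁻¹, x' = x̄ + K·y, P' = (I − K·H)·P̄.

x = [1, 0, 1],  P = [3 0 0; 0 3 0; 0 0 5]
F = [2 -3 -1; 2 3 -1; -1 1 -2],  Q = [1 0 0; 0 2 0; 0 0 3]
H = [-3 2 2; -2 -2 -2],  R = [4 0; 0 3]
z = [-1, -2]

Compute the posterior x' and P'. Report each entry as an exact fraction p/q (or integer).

x' = [52405/87367, 1047267/436835, -125277/62405]
P' = [24300/87367 278/87367 202/12481; 278/87367 5085782/436835 -711087/62405; 202/12481 -711087/62405 103192/8915]

x̄ = F·x = [1, 1, -3]
P̄ = F·P·Fᵀ + Q = [45 -10 -5; -10 46 13; -5 13 29]
y = z − H·x̄ = [6, -4]
S = H·P̄·Hᵀ + R = [993 -164; -164 467]
K = P̄·Hᵀ·S⁻¹ = [-17379/87367 -17328/87367; 53044/436835 -73042/436835; 4871/62405 -8178/62405]
x' = x̄ + K·y = [52405/87367, 1047267/436835, -125277/62405]
P' = (I − K·H)·P̄ = [24300/87367 278/87367 202/12481; 278/87367 5085782/436835 -711087/62405; 202/12481 -711087/62405 103192/8915]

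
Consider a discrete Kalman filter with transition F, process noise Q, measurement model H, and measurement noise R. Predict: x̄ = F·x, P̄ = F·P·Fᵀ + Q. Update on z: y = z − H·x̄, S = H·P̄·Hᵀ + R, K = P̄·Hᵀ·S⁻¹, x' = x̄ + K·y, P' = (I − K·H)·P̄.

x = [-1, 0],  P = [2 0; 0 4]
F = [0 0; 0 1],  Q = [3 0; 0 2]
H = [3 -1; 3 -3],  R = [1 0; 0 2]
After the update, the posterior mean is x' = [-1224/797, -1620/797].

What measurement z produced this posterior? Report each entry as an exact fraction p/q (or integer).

x̄ = F·x = [0, 0]
P̄ = F·P·Fᵀ + Q = [3 0; 0 6]
S = H·P̄·Hᵀ + R = [34 45; 45 83]
K = P̄·Hᵀ·S⁻¹ = [342/797 -99/797; 312/797 -342/797]
x' − x̄ = [-1224/797, -1620/797] = K·y
y = (KᵀK)⁻¹·Kᵀ·(x' − x̄) = [-3, 2]
z = y + H·x̄ = [-3, 2] + [0, 0] = [-3, 2]

z = [-3, 2]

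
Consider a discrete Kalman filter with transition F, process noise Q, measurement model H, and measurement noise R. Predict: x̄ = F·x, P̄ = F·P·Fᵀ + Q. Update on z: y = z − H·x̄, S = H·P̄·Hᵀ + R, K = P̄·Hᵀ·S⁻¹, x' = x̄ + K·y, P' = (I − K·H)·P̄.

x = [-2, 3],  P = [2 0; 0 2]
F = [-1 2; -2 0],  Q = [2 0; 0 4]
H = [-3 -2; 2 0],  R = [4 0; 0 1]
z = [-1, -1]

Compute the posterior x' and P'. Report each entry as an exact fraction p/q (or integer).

x' = [-205/612, 625/612]
P' = [35/153 -47/153; -47/153 203/153]

x̄ = F·x = [8, 4]
P̄ = F·P·Fᵀ + Q = [12 4; 4 12]
y = z − H·x̄ = [31, -17]
S = H·P̄·Hᵀ + R = [208 -88; -88 49]
K = P̄·Hᵀ·S⁻¹ = [-11/612 70/153; -265/612 -94/153]
x' = x̄ + K·y = [-205/612, 625/612]
P' = (I − K·H)·P̄ = [35/153 -47/153; -47/153 203/153]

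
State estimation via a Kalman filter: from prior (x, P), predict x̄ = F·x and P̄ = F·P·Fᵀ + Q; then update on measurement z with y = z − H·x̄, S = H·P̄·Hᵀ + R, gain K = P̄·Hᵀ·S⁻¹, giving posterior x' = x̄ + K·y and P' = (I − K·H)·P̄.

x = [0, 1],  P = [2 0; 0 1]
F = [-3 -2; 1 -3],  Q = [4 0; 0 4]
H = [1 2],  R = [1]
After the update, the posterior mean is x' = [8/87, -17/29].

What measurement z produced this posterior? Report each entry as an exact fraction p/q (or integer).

z = [-1]

x̄ = F·x = [-2, -3]
P̄ = F·P·Fᵀ + Q = [26 0; 0 15]
S = H·P̄·Hᵀ + R = [87]
K = P̄·Hᵀ·S⁻¹ = [26/87; 10/29]
x' − x̄ = [182/87, 70/29] = K·y
y = (KᵀK)⁻¹·Kᵀ·(x' − x̄) = [7]
z = y + H·x̄ = [7] + [-8] = [-1]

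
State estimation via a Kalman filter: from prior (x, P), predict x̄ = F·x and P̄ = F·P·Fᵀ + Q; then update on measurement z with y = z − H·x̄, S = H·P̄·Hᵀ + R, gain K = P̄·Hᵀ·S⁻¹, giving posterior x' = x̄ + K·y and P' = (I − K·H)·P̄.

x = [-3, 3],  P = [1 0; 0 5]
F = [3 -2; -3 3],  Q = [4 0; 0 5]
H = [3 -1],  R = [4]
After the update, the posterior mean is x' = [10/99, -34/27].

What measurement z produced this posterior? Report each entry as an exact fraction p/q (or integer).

z = [2]

x̄ = F·x = [-15, 18]
P̄ = F·P·Fᵀ + Q = [33 -39; -39 59]
S = H·P̄·Hᵀ + R = [594]
K = P̄·Hᵀ·S⁻¹ = [23/99; -8/27]
x' − x̄ = [1495/99, -520/27] = K·y
y = (KᵀK)⁻¹·Kᵀ·(x' − x̄) = [65]
z = y + H·x̄ = [65] + [-63] = [2]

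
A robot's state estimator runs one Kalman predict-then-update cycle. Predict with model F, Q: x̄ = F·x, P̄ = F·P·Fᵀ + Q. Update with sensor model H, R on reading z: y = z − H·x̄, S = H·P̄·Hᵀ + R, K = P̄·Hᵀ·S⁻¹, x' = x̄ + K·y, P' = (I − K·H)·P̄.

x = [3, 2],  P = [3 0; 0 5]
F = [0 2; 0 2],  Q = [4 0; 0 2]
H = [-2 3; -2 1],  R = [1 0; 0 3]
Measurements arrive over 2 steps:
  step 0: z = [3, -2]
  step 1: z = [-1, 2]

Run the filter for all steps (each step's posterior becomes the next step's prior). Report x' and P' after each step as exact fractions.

step 0: x̄ = F·x = [4, 4]
step 0: P̄ = F·P·Fᵀ + Q = [24 20; 20 22]
step 0: y = z − H·x̄ = [-1, 2]
step 0: S = H·P̄·Hᵀ + R = [55 2; 2 41]
step 0: K = P̄·Hᵀ·S⁻¹ = [548/2251 -1564/2251; 1102/2251 -1042/2251]
step 0: x' = x̄ + K·y = [5328/2251, 5818/2251]
step 0: P' = (I − K·H)·P̄ = [3656/2251 2620/2251; 2620/2251 2114/2251]
step 1: x̄ = F·x = [11636/2251, 11636/2251]
step 1: P̄ = F·P·Fᵀ + Q = [17460/2251 8456/2251; 8456/2251 12958/2251]
step 1: y = z − H·x̄ = [-13887/2251, 16138/2251]
step 1: S = H·P̄·Hᵀ + R = [87241/2251 41066/2251; 41066/2251 55727/2251]
step 1: K = P̄·Hᵀ·S⁻¹ = [246320/1410601 -851392/1410601; 615838/1410601 -553906/1410601]
step 1: x' = x̄ + K·y = [-331700/1410601, -478598/1410601]
step 1: P' = (I − K·H)·P̄ = [1977212/1410601 1400248/1410601; 1400248/1410601 1138778/1410601]

step 0: x' = [5328/2251, 5818/2251], P' = [3656/2251 2620/2251; 2620/2251 2114/2251]
step 1: x' = [-331700/1410601, -478598/1410601], P' = [1977212/1410601 1400248/1410601; 1400248/1410601 1138778/1410601]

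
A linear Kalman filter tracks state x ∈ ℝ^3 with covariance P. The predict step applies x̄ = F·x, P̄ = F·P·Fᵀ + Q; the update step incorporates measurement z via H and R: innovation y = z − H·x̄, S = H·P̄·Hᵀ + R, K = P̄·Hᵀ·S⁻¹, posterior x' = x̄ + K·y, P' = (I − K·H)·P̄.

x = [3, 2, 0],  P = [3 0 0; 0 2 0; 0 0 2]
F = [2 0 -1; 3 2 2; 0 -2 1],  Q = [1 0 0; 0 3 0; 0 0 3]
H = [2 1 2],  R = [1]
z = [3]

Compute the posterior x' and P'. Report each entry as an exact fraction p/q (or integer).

x' = [538/183, 485/61, -328/61]
P' = [1145/183 -26/61 -362/61; -26/61 1354/61 -640/61; -362/61 -640/61 685/61]

x̄ = F·x = [6, 13, -4]
P̄ = F·P·Fᵀ + Q = [15 14 -2; 14 46 -4; -2 -4 13]
y = z − H·x̄ = [-14]
S = H·P̄·Hᵀ + R = [183]
K = P̄·Hᵀ·S⁻¹ = [40/183; 22/61; 6/61]
x' = x̄ + K·y = [538/183, 485/61, -328/61]
P' = (I − K·H)·P̄ = [1145/183 -26/61 -362/61; -26/61 1354/61 -640/61; -362/61 -640/61 685/61]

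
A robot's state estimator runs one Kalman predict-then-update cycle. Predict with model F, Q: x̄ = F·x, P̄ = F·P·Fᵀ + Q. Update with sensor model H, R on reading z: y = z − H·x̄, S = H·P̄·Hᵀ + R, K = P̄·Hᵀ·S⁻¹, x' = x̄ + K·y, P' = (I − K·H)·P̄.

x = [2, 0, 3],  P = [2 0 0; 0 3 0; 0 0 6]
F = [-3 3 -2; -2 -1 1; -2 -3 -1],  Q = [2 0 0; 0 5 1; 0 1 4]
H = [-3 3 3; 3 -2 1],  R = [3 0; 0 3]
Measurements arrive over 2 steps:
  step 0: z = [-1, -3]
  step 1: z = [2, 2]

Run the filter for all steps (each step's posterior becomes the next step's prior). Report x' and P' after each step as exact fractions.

step 0: x' = [-450367/229828, -190417/114914, -38263/57457], P' = [1598393/229828 1035255/114914 -119307/57457; 1035255/114914 691122/57457 -168768/57457; -119307/57457 -168768/57457 62541/57457]
step 1: x' = [4524640774/3491460811, 52160759975/45388990543, 38482569720/45388990543], P' = [6322369751/3491460811 7609594539/3491460811 -1297150632/3491460811; 7609594539/3491460811 133995034194/45388990543 -30091978074/45388990543; -1297150632/3491460811 -30091978074/45388990543 23221281207/45388990543]

step 0: x̄ = F·x = [-12, -1, -7]
step 0: P̄ = F·P·Fᵀ + Q = [71 -9 -3; -9 22 12; -3 12 45]
step 0: y = z − H·x̄ = [-13, 38]
step 0: S = H·P̄·Hᵀ + R = [1677 -825; -825 817]
step 0: K = P̄·Hᵀ·S⁻¹ = [-5111/229828 58977/229828; 9453/114914 1247/114914; 13080/57457 14052/57457]
step 0: x' = x̄ + K·y = [-450367/229828, -190417/114914, -38263/57457]
step 0: P' = (I − K·H)·P̄ = [1598393/229828 1035255/114914 -119307/57457; 1035255/114914 691122/57457 -168768/57457; -119307/57457 -168768/57457 62541/57457]
step 1: x̄ = F·x = [514703/229828, 282129/57457, 549072/57457]
step 1: P̄ = F·P·Fᵀ + Q = [5831189/229828 -2316888/57457 -3485997/57457; -2316888/57457 5524615/57457 8145231/57457; -3485997/57457 8145231/57457 12832554/57457]
step 1: y = z − H·x̄ = [-7970647/229828, -1023709/229828]
step 1: S = H·P̄·Hᵀ + R = [1718292621/229828 -351500793/229828; -351500793/229828 90117241/229828]
step 1: K = P̄·Hᵀ·S⁻¹ = [-9925844/3491460811 816923181/3491460811; 4978327113/45388990543 -435953147/45388990543; 9992261349/45388990543 10938787569/45388990543]
step 1: x' = x̄ + K·y = [4524640774/3491460811, 52160759975/45388990543, 38482569720/45388990543]
step 1: P' = (I − K·H)·P̄ = [6322369751/3491460811 7609594539/3491460811 -1297150632/3491460811; 7609594539/3491460811 133995034194/45388990543 -30091978074/45388990543; -1297150632/3491460811 -30091978074/45388990543 23221281207/45388990543]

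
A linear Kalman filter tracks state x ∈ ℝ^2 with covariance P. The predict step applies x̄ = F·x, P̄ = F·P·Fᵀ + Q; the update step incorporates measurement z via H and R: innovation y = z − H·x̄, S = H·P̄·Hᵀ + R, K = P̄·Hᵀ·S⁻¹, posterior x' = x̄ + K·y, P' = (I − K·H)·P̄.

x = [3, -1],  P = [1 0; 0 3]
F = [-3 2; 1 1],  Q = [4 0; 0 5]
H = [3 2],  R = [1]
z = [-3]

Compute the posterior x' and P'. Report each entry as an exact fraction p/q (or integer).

x' = [-586/149, 649/149]
P' = [889/298 -1293/298; -1293/298 1953/298]

x̄ = F·x = [-11, 2]
P̄ = F·P·Fᵀ + Q = [25 3; 3 9]
y = z − H·x̄ = [26]
S = H·P̄·Hᵀ + R = [298]
K = P̄·Hᵀ·S⁻¹ = [81/298; 27/298]
x' = x̄ + K·y = [-586/149, 649/149]
P' = (I − K·H)·P̄ = [889/298 -1293/298; -1293/298 1953/298]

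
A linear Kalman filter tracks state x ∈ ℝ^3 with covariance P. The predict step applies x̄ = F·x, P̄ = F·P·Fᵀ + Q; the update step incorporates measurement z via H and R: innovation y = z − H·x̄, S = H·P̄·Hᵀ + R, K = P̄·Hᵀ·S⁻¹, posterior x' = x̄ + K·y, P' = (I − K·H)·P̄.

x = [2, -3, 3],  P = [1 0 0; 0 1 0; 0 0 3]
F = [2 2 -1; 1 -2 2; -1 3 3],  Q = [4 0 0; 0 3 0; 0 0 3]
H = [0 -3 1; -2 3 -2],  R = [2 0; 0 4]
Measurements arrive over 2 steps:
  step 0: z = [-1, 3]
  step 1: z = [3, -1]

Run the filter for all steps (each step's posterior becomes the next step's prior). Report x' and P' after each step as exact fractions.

step 0: x' = [-2968/11567, 3251/11567, -8928/11567], P' = [85809/11567 -49730/11567 -154238/11567; -49730/11567 42024/11567 115420/11567; -154238/11567 115420/11567 336126/11567]
step 1: x' = [383664708/179564813, -556879031/179564813, -1127791880/179564813], P' = [4037439850/179564813 -2558242484/179564813 -7862323492/179564813; -2558242484/179564813 1830223140/179564813 5401827160/179564813; -7862323492/179564813 5401827160/179564813 16272250574/179564813]

step 0: x̄ = F·x = [-5, 14, -2]
step 0: P̄ = F·P·Fᵀ + Q = [15 -8 -5; -8 20 11; -5 11 40]
step 0: y = z − H·x̄ = [43, -53]
step 0: S = H·P̄·Hᵀ + R = [156 -199; -199 328]
step 0: K = P̄·Hᵀ·S⁻¹ = [-2524/11567 -3083/11567; -5326/11567 -1327/11567; -5067/11567 -4379/11567]
step 0: x' = x̄ + K·y = [-2968/11567, 3251/11567, -8928/11567]
step 0: P' = (I − K·H)·P̄ = [85809/11567 -49730/11567 -154238/11567; -49730/11567 42024/11567 115420/11567; -154238/11567 115420/11567 336126/11567]
step 1: x̄ = F·x = [9494/11567, -27326/11567, -14063/11567]
step 1: P̄ = F·P·Fᵀ + Q = [651158/11567 -339464/11567 -1860178/11567; -339464/11567 291718/11567 1275915/11567; -1860178/11567 1275915/11567 6825228/11567]
step 1: y = z − H·x̄ = [-33214/11567, 61273/11567]
step 1: S = H·P̄·Hᵀ + R = [1818334/11567 -3109111/11567; -3109111/11567 6458438/11567]
step 1: K = P̄·Hᵀ·S⁻¹ = [-93798020/179564813 -6240042/179564813; -44421130/179564813 -49124983/179564813; 33384547/179564813 -153593171/179564813]
step 1: x' = x̄ + K·y = [383664708/179564813, -556879031/179564813, -1127791880/179564813]
step 1: P' = (I − K·H)·P̄ = [4037439850/179564813 -2558242484/179564813 -7862323492/179564813; -2558242484/179564813 1830223140/179564813 5401827160/179564813; -7862323492/179564813 5401827160/179564813 16272250574/179564813]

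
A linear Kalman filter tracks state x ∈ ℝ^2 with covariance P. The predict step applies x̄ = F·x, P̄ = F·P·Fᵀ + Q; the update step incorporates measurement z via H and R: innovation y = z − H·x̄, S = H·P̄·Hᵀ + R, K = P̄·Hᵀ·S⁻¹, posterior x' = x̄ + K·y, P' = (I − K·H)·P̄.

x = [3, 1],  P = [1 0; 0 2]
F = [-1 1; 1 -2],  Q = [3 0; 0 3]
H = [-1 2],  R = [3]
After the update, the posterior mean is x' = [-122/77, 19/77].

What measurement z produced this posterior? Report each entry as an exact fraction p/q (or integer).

x̄ = F·x = [-2, 1]
P̄ = F·P·Fᵀ + Q = [6 -5; -5 12]
S = H·P̄·Hᵀ + R = [77]
K = P̄·Hᵀ·S⁻¹ = [-16/77; 29/77]
x' − x̄ = [32/77, -58/77] = K·y
y = (KᵀK)⁻¹·Kᵀ·(x' − x̄) = [-2]
z = y + H·x̄ = [-2] + [4] = [2]

z = [2]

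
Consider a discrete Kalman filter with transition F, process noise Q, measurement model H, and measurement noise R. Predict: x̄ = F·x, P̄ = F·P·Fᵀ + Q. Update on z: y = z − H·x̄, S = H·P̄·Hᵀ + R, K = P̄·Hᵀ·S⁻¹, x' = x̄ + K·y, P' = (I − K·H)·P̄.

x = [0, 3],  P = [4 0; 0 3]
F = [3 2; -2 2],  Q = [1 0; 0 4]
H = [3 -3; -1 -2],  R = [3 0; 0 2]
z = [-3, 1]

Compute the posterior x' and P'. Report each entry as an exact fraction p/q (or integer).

x' = [-34723/39209, 3842/39209]
P' = [14338/39209 5672/39209; 5672/39209 10032/39209]

x̄ = F·x = [6, 6]
P̄ = F·P·Fᵀ + Q = [49 -12; -12 32]
y = z − H·x̄ = [-3, 19]
S = H·P̄·Hᵀ + R = [948 81; 81 131]
K = P̄·Hᵀ·S⁻¹ = [8666/39209 -12841/39209; -4360/39209 -12868/39209]
x' = x̄ + K·y = [-34723/39209, 3842/39209]
P' = (I − K·H)·P̄ = [14338/39209 5672/39209; 5672/39209 10032/39209]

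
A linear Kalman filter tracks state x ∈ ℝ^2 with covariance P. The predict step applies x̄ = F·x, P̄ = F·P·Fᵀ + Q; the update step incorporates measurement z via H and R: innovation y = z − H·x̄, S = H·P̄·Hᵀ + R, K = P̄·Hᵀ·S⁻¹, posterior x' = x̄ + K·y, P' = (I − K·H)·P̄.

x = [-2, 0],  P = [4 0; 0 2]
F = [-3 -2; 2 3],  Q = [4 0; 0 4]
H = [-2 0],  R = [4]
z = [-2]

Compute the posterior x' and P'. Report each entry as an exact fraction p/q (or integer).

x̄ = F·x = [6, -4]
P̄ = F·P·Fᵀ + Q = [48 -36; -36 38]
y = z − H·x̄ = [10]
S = H·P̄·Hᵀ + R = [196]
K = P̄·Hᵀ·S⁻¹ = [-24/49; 18/49]
x' = x̄ + K·y = [54/49, -16/49]
P' = (I − K·H)·P̄ = [48/49 -36/49; -36/49 566/49]

x' = [54/49, -16/49]
P' = [48/49 -36/49; -36/49 566/49]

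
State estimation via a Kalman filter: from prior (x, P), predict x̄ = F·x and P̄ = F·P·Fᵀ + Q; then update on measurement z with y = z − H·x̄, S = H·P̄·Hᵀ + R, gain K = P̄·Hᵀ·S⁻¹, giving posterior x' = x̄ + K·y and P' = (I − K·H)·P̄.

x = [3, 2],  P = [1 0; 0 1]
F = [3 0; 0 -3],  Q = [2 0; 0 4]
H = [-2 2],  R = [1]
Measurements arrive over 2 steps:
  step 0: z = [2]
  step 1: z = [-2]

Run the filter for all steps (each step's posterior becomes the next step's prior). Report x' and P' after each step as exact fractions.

step 0: x' = [169/97, 250/97], P' = [583/97 572/97; 572/97 585/97]
step 1: x' = [-58813/85657, -145630/85657], P' = [180949/85657 170360/85657; 170360/85657 181161/85657]

step 0: x̄ = F·x = [9, -6]
step 0: P̄ = F·P·Fᵀ + Q = [11 0; 0 13]
step 0: y = z − H·x̄ = [32]
step 0: S = H·P̄·Hᵀ + R = [97]
step 0: K = P̄·Hᵀ·S⁻¹ = [-22/97; 26/97]
step 0: x' = x̄ + K·y = [169/97, 250/97]
step 0: P' = (I − K·H)·P̄ = [583/97 572/97; 572/97 585/97]
step 1: x̄ = F·x = [507/97, -750/97]
step 1: P̄ = F·P·Fᵀ + Q = [5441/97 -5148/97; -5148/97 5653/97]
step 1: y = z − H·x̄ = [2320/97]
step 1: S = H·P̄·Hᵀ + R = [85657/97]
step 1: K = P̄·Hᵀ·S⁻¹ = [-21178/85657; 21602/85657]
step 1: x' = x̄ + K·y = [-58813/85657, -145630/85657]
step 1: P' = (I − K·H)·P̄ = [180949/85657 170360/85657; 170360/85657 181161/85657]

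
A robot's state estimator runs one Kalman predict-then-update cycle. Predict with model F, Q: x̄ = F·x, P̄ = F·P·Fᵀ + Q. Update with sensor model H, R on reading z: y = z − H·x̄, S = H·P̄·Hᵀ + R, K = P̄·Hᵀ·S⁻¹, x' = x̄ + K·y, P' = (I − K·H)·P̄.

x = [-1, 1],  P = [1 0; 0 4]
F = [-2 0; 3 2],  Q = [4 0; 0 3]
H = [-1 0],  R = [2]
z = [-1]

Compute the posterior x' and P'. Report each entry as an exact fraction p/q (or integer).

x' = [6/5, -2/5]
P' = [8/5 -6/5; -6/5 122/5]

x̄ = F·x = [2, -1]
P̄ = F·P·Fᵀ + Q = [8 -6; -6 28]
y = z − H·x̄ = [1]
S = H·P̄·Hᵀ + R = [10]
K = P̄·Hᵀ·S⁻¹ = [-4/5; 3/5]
x' = x̄ + K·y = [6/5, -2/5]
P' = (I − K·H)·P̄ = [8/5 -6/5; -6/5 122/5]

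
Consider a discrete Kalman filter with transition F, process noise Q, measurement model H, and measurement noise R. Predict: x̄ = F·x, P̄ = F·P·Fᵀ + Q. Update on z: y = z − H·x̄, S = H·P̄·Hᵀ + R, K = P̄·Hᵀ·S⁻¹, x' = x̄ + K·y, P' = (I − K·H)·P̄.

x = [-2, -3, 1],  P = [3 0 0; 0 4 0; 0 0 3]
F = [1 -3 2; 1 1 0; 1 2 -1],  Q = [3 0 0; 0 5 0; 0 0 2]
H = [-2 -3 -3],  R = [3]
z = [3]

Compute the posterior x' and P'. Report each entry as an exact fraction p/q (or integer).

x' = [9, -158/103, -570/103]
P' = [54 -9 -27; -9 369/103 266/103; -27 266/103 1605/103]

x̄ = F·x = [9, -5, -9]
P̄ = F·P·Fᵀ + Q = [54 -9 -27; -9 12 11; -27 11 24]
y = z − H·x̄ = [-21]
S = H·P̄·Hᵀ + R = [309]
K = P̄·Hᵀ·S⁻¹ = [0; -17/103; -17/103]
x' = x̄ + K·y = [9, -158/103, -570/103]
P' = (I − K·H)·P̄ = [54 -9 -27; -9 369/103 266/103; -27 266/103 1605/103]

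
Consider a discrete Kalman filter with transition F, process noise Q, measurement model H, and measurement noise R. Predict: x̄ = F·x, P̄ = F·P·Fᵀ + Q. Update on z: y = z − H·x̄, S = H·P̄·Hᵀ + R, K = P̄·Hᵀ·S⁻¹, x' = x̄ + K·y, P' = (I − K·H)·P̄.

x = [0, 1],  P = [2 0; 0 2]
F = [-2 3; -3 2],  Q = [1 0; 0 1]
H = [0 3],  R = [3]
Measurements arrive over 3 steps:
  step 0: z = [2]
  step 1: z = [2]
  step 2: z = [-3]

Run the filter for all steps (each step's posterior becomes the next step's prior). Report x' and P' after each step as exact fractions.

step 0: x̄ = F·x = [3, 2]
step 0: P̄ = F·P·Fᵀ + Q = [27 24; 24 27]
step 0: y = z − H·x̄ = [-4]
step 0: S = H·P̄·Hᵀ + R = [246]
step 0: K = P̄·Hᵀ·S⁻¹ = [12/41; 27/82]
step 0: x' = x̄ + K·y = [75/41, 28/41]
step 0: P' = (I − K·H)·P̄ = [243/41 12/41; 12/41 27/82]
step 1: x̄ = F·x = [-66/41, -169/41]
step 1: P̄ = F·P·Fᵀ + Q = [1981/82 1383/41; 1383/41 2138/41]
step 1: y = z − H·x̄ = [589/41]
step 1: S = H·P̄·Hᵀ + R = [19365/41]
step 1: K = P̄·Hᵀ·S⁻¹ = [1383/6455; 2138/6455]
step 1: x' = x̄ + K·y = [9477/6455, 4107/6455]
step 1: P' = (I − K·H)·P̄ = [31981/12910 1383/6455; 1383/6455 2138/6455]
step 2: x̄ = F·x = [-6633/6455, -20217/6455]
step 2: P̄ = F·P·Fᵀ + Q = [73063/6455 90792/6455; 90792/6455 284651/12910]
step 2: y = z − H·x̄ = [41286/6455]
step 2: S = H·P̄·Hᵀ + R = [2600589/12910]
step 2: K = P̄·Hᵀ·S⁻¹ = [181584/866863; 284651/866863]
step 2: x' = x̄ + K·y = [270639/866863, -894387/866863]
step 2: P' = (I − K·H)·P̄ = [2149727/866863 181584/866863; 181584/866863 284651/866863]

step 0: x' = [75/41, 28/41], P' = [243/41 12/41; 12/41 27/82]
step 1: x' = [9477/6455, 4107/6455], P' = [31981/12910 1383/6455; 1383/6455 2138/6455]
step 2: x' = [270639/866863, -894387/866863], P' = [2149727/866863 181584/866863; 181584/866863 284651/866863]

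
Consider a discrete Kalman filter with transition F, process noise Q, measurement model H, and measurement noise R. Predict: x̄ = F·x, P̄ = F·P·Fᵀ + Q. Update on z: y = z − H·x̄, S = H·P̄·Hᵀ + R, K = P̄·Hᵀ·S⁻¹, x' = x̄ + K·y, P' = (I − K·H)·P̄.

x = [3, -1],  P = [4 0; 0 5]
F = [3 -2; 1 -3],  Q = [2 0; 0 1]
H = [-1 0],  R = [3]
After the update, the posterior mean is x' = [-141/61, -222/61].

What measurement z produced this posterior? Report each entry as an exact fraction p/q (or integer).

x̄ = F·x = [11, 6]
P̄ = F·P·Fᵀ + Q = [58 42; 42 50]
S = H·P̄·Hᵀ + R = [61]
K = P̄·Hᵀ·S⁻¹ = [-58/61; -42/61]
x' − x̄ = [-812/61, -588/61] = K·y
y = (KᵀK)⁻¹·Kᵀ·(x' − x̄) = [14]
z = y + H·x̄ = [14] + [-11] = [3]

z = [3]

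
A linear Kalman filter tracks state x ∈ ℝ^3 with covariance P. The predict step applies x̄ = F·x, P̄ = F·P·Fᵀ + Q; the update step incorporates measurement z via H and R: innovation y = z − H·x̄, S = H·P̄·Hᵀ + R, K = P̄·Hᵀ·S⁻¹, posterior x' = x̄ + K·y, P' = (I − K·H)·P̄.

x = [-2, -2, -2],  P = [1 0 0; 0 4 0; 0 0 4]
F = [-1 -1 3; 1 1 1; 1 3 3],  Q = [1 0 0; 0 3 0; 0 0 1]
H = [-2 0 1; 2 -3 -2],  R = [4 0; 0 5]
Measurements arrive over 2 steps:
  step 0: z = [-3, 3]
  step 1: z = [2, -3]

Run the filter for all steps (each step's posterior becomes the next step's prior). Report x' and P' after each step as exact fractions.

step 0: x' = [66403/49265, -13128/49265, 175/9853], P' = [196149/49265 -24179/49265 51610/9853; -24179/49265 53379/49265 -16466/9853; 51610/9853 -16466/9853 86984/9853]
step 1: x' = [-1389633942/1092859511, 1111308225/2185719022, -563708878/1092859511], P' = [3681100141/1092859511 -121697142/1092859511 4393788394/1092859511; -121697142/1092859511 1970134999/2185719022 -1052095980/1092859511; 4393788394/1092859511 -1052095980/1092859511 7033104704/1092859511]

step 0: x̄ = F·x = [-2, -6, -14]
step 0: P̄ = F·P·Fᵀ + Q = [42 7 23; 7 12 25; 23 25 74]
step 0: y = z − H·x̄ = [7, -39]
step 0: S = H·P̄·Hᵀ + R = [154 -211; -211 609]
step 0: K = P̄·Hᵀ·S⁻¹ = [-33562/49265 -10253/49265; -8493/49265 -8767/49265; -4059/9853 -4270/9853]
step 0: x' = x̄ + K·y = [66403/49265, -13128/49265, 175/9853]
step 0: P' = (I − K·H)·P̄ = [196149/49265 -24179/49265 51610/9853; -24179/49265 53379/49265 -16466/9853; 51610/9853 -16466/9853 86984/9853]
step 1: x̄ = F·x = [-10130/9853, 10830/9853, 29644/49265]
step 1: P̄ = F·P·Fᵀ + Q = [622079/9853 291006/9853 632146/9853; 291006/9853 227065/9853 420510/9853; 632146/9853 420510/9853 4561391/49265]
step 1: y = z − H·x̄ = [-32414/49265, 175243/49265]
step 1: S = H·P̄·Hᵀ + R = [4557111/49265 -177452/49265; -177452/49265 23635794/49265]
step 1: K = P̄·Hᵀ·S⁻¹ = [-742102972/1092859511 -212057016/1092859511; -202175424/1092859511 -437761929/2185719022; -438618021/1092859511 -424468936/1092859511]
step 1: x' = x̄ + K·y = [-1389633942/1092859511, 1111308225/2185719022, -563708878/1092859511]
step 1: P' = (I − K·H)·P̄ = [3681100141/1092859511 -121697142/1092859511 4393788394/1092859511; -121697142/1092859511 1970134999/2185719022 -1052095980/1092859511; 4393788394/1092859511 -1052095980/1092859511 7033104704/1092859511]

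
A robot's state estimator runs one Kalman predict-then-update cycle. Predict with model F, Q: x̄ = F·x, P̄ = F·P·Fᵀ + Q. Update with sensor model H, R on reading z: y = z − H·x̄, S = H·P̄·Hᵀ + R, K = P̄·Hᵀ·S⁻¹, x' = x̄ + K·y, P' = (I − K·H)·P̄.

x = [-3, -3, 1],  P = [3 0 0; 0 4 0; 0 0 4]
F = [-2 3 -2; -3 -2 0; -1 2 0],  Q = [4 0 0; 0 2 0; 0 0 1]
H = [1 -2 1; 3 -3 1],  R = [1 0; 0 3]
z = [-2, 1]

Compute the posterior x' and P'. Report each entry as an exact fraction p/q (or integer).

x' = [104427/27761, 118471/27761, 72665/27761]
P' = [90044/27761 97586/27761 78672/27761; 97586/27761 132195/27761 138174/27761; 78672/27761 138174/27761 193263/27761]

x̄ = F·x = [-5, 15, -3]
P̄ = F·P·Fᵀ + Q = [68 -6 30; -6 45 -7; 30 -7 20]
y = z − H·x̄ = [36, 64]
S = H·P̄·Hᵀ + R = [381 703; 703 1370]
K = P̄·Hᵀ·S⁻¹ = [-26456/27761 18682/27761; -28630/27761 11449/27761; -4413/27761 4919/27761]
x' = x̄ + K·y = [104427/27761, 118471/27761, 72665/27761]
P' = (I − K·H)·P̄ = [90044/27761 97586/27761 78672/27761; 97586/27761 132195/27761 138174/27761; 78672/27761 138174/27761 193263/27761]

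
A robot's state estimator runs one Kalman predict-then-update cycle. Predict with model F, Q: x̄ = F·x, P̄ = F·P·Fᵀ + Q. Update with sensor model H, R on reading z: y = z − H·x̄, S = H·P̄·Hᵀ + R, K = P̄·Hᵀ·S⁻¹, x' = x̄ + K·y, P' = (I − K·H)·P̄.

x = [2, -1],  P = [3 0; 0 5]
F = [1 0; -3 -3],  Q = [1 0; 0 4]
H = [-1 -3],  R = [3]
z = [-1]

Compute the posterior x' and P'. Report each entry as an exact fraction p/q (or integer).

x' = [1090/637, -159/637]
P' = [2019/637 -696/637; -696/637 451/637]

x̄ = F·x = [2, -3]
P̄ = F·P·Fᵀ + Q = [4 -9; -9 76]
y = z − H·x̄ = [-8]
S = H·P̄·Hᵀ + R = [637]
K = P̄·Hᵀ·S⁻¹ = [23/637; -219/637]
x' = x̄ + K·y = [1090/637, -159/637]
P' = (I − K·H)·P̄ = [2019/637 -696/637; -696/637 451/637]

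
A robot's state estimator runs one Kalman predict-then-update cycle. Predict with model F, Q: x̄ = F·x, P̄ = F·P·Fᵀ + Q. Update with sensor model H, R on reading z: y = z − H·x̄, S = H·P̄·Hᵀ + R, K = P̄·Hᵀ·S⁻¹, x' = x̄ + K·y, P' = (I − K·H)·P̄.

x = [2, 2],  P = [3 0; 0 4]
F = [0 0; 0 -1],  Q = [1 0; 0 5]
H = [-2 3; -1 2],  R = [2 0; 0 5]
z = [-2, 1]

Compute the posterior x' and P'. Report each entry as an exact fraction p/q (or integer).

x̄ = F·x = [0, -2]
P̄ = F·P·Fᵀ + Q = [1 0; 0 9]
y = z − H·x̄ = [4, 5]
S = H·P̄·Hᵀ + R = [87 56; 56 42]
K = P̄·Hᵀ·S⁻¹ = [-2/37 25/518; 9/37 27/259]
x' = x̄ + K·y = [13/518, -131/259]
P' = (I − K·H)·P̄ = [487/518 153/259; 153/259 144/259]

x' = [13/518, -131/259]
P' = [487/518 153/259; 153/259 144/259]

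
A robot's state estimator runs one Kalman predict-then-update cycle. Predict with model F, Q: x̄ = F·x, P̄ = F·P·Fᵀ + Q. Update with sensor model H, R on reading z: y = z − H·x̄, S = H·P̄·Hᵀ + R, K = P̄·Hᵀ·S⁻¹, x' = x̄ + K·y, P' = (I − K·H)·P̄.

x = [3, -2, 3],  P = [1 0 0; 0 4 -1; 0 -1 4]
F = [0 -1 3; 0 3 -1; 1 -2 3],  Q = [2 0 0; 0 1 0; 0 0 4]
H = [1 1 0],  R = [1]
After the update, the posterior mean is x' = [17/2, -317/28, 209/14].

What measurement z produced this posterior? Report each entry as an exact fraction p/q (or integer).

z = [-3]

x̄ = F·x = [11, -9, 16]
P̄ = F·P·Fᵀ + Q = [48 -34 53; -34 47 -47; 53 -47 69]
S = H·P̄·Hᵀ + R = [28]
K = P̄·Hᵀ·S⁻¹ = [1/2; 13/28; 3/14]
x' − x̄ = [-5/2, -65/28, -15/14] = K·y
y = (KᵀK)⁻¹·Kᵀ·(x' − x̄) = [-5]
z = y + H·x̄ = [-5] + [2] = [-3]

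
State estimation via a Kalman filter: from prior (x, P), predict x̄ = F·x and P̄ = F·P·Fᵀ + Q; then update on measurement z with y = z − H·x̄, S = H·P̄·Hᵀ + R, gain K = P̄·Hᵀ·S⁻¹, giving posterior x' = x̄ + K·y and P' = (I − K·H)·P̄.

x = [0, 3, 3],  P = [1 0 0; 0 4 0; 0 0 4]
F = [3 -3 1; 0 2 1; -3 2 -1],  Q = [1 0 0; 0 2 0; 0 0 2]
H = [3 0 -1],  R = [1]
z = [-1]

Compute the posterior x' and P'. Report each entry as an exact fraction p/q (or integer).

x' = [-11/16, 153/22, -91/88]
P' = [21/64 -7/8 23/32; -7/8 161/11 -111/44; 23/32 -111/44 415/176]

x̄ = F·x = [-6, 9, 3]
P̄ = F·P·Fᵀ + Q = [50 -20 -37; -20 22 12; -37 12 31]
y = z − H·x̄ = [20]
S = H·P̄·Hᵀ + R = [704]
K = P̄·Hᵀ·S⁻¹ = [17/64; -9/88; -71/352]
x' = x̄ + K·y = [-11/16, 153/22, -91/88]
P' = (I − K·H)·P̄ = [21/64 -7/8 23/32; -7/8 161/11 -111/44; 23/32 -111/44 415/176]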